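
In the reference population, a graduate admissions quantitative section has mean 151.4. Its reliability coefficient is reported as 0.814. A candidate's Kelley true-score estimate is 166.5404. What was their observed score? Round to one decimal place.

T̂ = ρX + (1 − ρ)μ  ⇒  X = (T̂ − (1 − ρ)μ) / ρ
X = (166.5404 − 0.186 × 151.4) / 0.814 = (166.5404 − 28.1604) / 0.814 = 138.3800 / 0.814 = 170.000

170.0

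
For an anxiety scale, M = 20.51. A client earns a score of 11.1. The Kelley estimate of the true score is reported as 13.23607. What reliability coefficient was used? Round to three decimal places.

0.773

T̂ = ρX + (1 − ρ)μ  ⇒  T̂ − μ = ρ(X − μ)
ρ = (T̂ − μ)/(X − μ) = (13.23607 − 20.51) / (11.1 − 20.51) = -7.27393 / -9.41 = 0.77300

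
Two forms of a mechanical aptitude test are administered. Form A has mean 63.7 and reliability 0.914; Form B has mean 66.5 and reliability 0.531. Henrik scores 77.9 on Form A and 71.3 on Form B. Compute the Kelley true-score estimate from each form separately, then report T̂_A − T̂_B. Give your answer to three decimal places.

T̂_A = 0.914(77.9) + 0.086(63.7) = 76.67880
T̂_B = 0.531(71.3) + 0.469(66.5) = 69.04880
T̂_A − T̂_B = 7.63000

7.630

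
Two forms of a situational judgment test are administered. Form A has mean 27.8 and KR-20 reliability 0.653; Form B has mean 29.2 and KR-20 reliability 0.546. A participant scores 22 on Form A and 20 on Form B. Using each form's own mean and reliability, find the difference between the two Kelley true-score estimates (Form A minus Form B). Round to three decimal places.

-0.164

T̂_A = 0.653(22) + 0.347(27.8) = 24.01260
T̂_B = 0.546(20) + 0.454(29.2) = 24.17680
T̂_A − T̂_B = -0.16420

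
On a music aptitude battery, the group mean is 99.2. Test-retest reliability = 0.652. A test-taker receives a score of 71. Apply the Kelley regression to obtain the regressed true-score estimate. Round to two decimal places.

80.81

T̂ = 0.652(71) + 0.348(99.2) = 46.292 + 34.5216 = 80.814 → 80.81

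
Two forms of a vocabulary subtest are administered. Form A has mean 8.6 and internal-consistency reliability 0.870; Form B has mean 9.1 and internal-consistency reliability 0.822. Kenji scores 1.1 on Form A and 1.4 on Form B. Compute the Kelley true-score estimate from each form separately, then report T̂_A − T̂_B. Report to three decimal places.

T̂_A = 0.870(1.1) + 0.130(8.6) = 2.07500
T̂_B = 0.822(1.4) + 0.178(9.1) = 2.77060
T̂_A − T̂_B = -0.69560

-0.696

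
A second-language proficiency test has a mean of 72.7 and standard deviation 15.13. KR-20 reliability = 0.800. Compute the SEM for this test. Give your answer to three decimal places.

SEM = SD · √(1 − ρ) = 15.13 × √0.200 = 15.13 × 0.4472 = 6.7663

6.766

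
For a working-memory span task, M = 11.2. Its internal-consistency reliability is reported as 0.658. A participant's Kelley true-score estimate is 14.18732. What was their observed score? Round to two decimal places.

15.74

T̂ = ρX + (1 − ρ)μ  ⇒  X = (T̂ − (1 − ρ)μ) / ρ
X = (14.18732 − 0.342 × 11.2) / 0.658 = (14.18732 − 3.8304) / 0.658 = 10.35692 / 0.658 = 15.7400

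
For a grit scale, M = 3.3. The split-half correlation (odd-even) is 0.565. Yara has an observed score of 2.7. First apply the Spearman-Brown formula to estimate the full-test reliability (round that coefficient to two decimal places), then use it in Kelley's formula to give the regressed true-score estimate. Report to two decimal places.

2.87

Spearman-Brown: ρ = 2r/(1 + r) = 2(0.565)/(1 + 0.565) = 1.1300/1.565 = 0.7220 → 0.72
T̂ = 0.72(2.7) + 0.28(3.3) = 1.944 + 0.924 = 2.868 → 2.87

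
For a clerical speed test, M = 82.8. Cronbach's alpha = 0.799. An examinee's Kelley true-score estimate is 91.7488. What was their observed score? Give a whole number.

94

T̂ = ρX + (1 − ρ)μ  ⇒  X = (T̂ − (1 − ρ)μ) / ρ
X = (91.7488 − 0.201 × 82.8) / 0.799 = (91.7488 − 16.6428) / 0.799 = 75.1060 / 0.799 = 94.00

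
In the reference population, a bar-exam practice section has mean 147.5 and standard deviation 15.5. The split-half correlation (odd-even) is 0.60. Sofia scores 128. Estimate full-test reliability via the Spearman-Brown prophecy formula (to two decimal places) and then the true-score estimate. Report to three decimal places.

132.875

Spearman-Brown: ρ = 2r/(1 + r) = 2(0.60)/(1 + 0.60) = 1.200/1.60 = 0.7500 → 0.75
T̂ = 0.75(128) + 0.25(147.5) = 96.00 + 36.875 = 132.8750 → 132.875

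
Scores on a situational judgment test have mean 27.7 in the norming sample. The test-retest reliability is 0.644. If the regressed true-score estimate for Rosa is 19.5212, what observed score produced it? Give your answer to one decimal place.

15.0

T̂ = ρX + (1 − ρ)μ  ⇒  X = (T̂ − (1 − ρ)μ) / ρ
X = (19.5212 − 0.356 × 27.7) / 0.644 = (19.5212 − 9.8612) / 0.644 = 9.6600 / 0.644 = 15.000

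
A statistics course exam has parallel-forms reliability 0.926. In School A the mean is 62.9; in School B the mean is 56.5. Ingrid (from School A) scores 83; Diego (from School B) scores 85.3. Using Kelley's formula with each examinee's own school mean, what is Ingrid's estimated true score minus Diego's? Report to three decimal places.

T̂_Ingrid = 0.926(83) + 0.074(62.9) = 81.51260
T̂_Diego = 0.926(85.3) + 0.074(56.5) = 83.16880
Difference = 81.51260 − 83.16880 = -1.65620

-1.656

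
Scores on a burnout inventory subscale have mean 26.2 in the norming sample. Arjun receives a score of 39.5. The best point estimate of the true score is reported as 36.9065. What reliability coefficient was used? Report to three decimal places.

T̂ = ρX + (1 − ρ)μ  ⇒  T̂ − μ = ρ(X − μ)
ρ = (T̂ − μ)/(X − μ) = (36.9065 − 26.2) / (39.5 − 26.2) = 10.7065 / 13.3 = 0.80500

0.805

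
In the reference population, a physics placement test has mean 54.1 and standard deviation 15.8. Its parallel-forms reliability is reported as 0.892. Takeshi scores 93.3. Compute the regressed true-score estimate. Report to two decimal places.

89.07

T̂ = 0.892(93.3) + 0.108(54.1) = 83.2236 + 5.8428 = 89.066 → 89.07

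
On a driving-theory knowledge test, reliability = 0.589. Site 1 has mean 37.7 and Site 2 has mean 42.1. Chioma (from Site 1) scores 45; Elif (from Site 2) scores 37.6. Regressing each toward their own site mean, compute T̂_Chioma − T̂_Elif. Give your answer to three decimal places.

T̂_Chioma = 0.589(45) + 0.411(37.7) = 41.99970
T̂_Elif = 0.589(37.6) + 0.411(42.1) = 39.44950
Difference = 41.99970 − 39.44950 = 2.55020

2.550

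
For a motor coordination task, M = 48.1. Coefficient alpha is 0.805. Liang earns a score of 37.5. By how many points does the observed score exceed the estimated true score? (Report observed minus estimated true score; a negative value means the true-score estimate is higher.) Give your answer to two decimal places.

T̂ = ρX + (1 − ρ)μ
  = 0.805 × 37.5 + 0.195 × 48.1
  = 30.1875 + 9.3795
  = 39.5670
  ≈ 39.567
X − T̂ = 37.5 − 39.567 = -2.067 → -2.07

-2.07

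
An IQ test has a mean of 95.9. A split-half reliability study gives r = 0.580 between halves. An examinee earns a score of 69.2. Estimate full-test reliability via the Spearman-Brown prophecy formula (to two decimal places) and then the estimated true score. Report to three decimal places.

76.409

Spearman-Brown: ρ = 2r/(1 + r) = 2(0.580)/(1 + 0.580) = 1.1600/1.580 = 0.7342 → 0.73
T̂ = ρX + (1 − ρ)μ
  = 0.73 × 69.2 + 0.27 × 95.9
  = 50.516 + 25.893
  = 76.4090
  ≈ 76.409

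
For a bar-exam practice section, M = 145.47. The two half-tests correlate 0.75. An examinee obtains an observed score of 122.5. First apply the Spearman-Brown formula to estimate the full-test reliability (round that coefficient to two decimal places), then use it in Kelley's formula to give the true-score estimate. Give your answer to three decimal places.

125.716

Spearman-Brown: ρ = 2r/(1 + r) = 2(0.75)/(1 + 0.75) = 1.500/1.75 = 0.8571 → 0.86
T̂ = ρX + (1 − ρ)μ
  = 0.86 × 122.5 + 0.14 × 145.47
  = 105.350 + 20.3658
  = 125.7158
  ≈ 125.716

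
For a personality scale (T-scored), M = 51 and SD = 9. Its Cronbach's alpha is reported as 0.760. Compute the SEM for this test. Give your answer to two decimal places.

4.41

SEM = SD · √(1 − ρ) = 9 × √0.240 = 9 × 0.4899 = 4.409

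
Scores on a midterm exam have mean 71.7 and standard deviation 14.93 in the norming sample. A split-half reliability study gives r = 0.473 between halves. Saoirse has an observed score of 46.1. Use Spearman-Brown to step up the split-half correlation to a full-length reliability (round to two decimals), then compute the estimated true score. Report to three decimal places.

55.316

Spearman-Brown: ρ = 2r/(1 + r) = 2(0.473)/(1 + 0.473) = 0.9460/1.473 = 0.6422 → 0.64
T̂ = ρX + (1 − ρ)μ
  = 0.64 × 46.1 + 0.36 × 71.7
  = 29.504 + 25.812
  = 55.3160
  ≈ 55.316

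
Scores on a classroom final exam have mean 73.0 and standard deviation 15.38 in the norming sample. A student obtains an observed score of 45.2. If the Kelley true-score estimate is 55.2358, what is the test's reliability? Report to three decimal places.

T̂ = ρX + (1 − ρ)μ  ⇒  T̂ − μ = ρ(X − μ)
ρ = (T̂ − μ)/(X − μ) = (55.2358 − 73.0) / (45.2 − 73.0) = -17.7642 / -27.8 = 0.63900

0.639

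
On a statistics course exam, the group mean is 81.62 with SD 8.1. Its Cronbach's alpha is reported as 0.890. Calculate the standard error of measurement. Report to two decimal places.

SEM = SD · √(1 − ρ) = 8.1 × √0.110 = 8.1 × 0.3317 = 2.686

2.69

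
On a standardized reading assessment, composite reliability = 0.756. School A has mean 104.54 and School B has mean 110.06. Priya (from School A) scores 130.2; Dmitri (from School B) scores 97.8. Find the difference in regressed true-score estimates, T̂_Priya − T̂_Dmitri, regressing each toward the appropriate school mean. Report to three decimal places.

T̂_Priya = 0.756(130.2) + 0.244(104.54) = 123.93896
T̂_Dmitri = 0.756(97.8) + 0.244(110.06) = 100.79144
Difference = 123.93896 − 100.79144 = 23.14752

23.148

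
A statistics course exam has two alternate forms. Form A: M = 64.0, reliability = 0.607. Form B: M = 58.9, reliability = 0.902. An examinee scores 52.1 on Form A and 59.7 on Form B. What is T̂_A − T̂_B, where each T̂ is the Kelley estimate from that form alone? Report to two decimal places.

-2.84

T̂_A = 0.607(52.1) + 0.393(64.0) = 56.7767
T̂_B = 0.902(59.7) + 0.098(58.9) = 59.6216
T̂_A − T̂_B = -2.8449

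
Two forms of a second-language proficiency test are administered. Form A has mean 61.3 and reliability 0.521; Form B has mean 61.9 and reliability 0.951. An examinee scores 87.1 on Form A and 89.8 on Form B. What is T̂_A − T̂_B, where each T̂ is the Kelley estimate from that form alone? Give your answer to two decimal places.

-13.69

T̂_A = 0.521(87.1) + 0.479(61.3) = 74.7418
T̂_B = 0.951(89.8) + 0.049(61.9) = 88.4329
T̂_A − T̂_B = -13.6911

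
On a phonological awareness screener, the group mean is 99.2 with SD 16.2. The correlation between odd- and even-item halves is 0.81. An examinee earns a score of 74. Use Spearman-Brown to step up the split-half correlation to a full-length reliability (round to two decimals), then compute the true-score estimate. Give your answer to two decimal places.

76.52

Spearman-Brown: ρ = 2r/(1 + r) = 2(0.81)/(1 + 0.81) = 1.620/1.81 = 0.8950 → 0.90
T̂ = 0.90(74) + 0.10(99.2) = 66.60 + 9.920 = 76.520 → 76.52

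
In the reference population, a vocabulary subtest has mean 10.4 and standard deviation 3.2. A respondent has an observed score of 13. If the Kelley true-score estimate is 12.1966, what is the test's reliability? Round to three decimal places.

T̂ = ρX + (1 − ρ)μ  ⇒  T̂ − μ = ρ(X − μ)
ρ = (T̂ − μ)/(X − μ) = (12.1966 − 10.4) / (13 − 10.4) = 1.7966 / 2.6 = 0.69100

0.691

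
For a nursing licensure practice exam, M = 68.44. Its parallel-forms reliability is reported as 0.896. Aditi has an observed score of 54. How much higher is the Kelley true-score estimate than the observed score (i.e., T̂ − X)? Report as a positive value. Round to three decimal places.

1.502

Kelley's formula gives T̂ = 0.896·54 + 0.104·68.44 = 48.384 + 7.11776 = 55.50176.
T̂ − X = 55.5018 − 54 = 1.5018 → 1.502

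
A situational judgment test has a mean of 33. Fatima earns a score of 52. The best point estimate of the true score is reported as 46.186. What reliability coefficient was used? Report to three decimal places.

T̂ = ρX + (1 − ρ)μ  ⇒  T̂ − μ = ρ(X − μ)
ρ = (T̂ − μ)/(X − μ) = (46.186 − 33) / (52 − 33) = 13.186 / 19.0 = 0.69400

0.694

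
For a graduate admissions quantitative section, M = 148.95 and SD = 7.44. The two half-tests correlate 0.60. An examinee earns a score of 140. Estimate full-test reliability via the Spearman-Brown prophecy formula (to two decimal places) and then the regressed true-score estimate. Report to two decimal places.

142.24

Spearman-Brown: ρ = 2r/(1 + r) = 2(0.60)/(1 + 0.60) = 1.200/1.60 = 0.7500 → 0.75
Regress the observed score toward the mean by the unreliability: T̂ = 0.75·140 + 0.25·148.95 = 105.00 + 37.2375 = 142.238.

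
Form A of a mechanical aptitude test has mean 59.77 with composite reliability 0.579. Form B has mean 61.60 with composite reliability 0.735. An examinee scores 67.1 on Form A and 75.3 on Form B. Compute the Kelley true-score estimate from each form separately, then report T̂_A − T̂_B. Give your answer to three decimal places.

T̂_A = 0.579(67.1) + 0.421(59.77) = 64.01407
T̂_B = 0.735(75.3) + 0.265(61.60) = 71.66950
T̂_A − T̂_B = -7.65543

-7.655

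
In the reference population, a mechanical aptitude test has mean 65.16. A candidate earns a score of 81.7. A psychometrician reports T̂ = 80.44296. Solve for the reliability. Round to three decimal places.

T̂ = ρX + (1 − ρ)μ  ⇒  T̂ − μ = ρ(X − μ)
ρ = (T̂ − μ)/(X − μ) = (80.44296 − 65.16) / (81.7 − 65.16) = 15.28296 / 16.54 = 0.92400

0.924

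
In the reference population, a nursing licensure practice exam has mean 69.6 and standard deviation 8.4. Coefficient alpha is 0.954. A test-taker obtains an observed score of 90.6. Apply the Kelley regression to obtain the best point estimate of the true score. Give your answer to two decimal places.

89.63

T̂ = ρX + (1 − ρ)μ
  = 0.954 × 90.6 + 0.046 × 69.6
  = 86.4324 + 3.2016
  = 89.634
  ≈ 89.63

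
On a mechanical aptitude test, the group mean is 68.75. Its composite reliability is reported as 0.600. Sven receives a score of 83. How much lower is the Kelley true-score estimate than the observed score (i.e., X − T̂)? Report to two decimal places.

5.70

T̂ = ρX + (1 − ρ)μ
  = 0.600 × 83 + 0.400 × 68.75
  = 49.800 + 27.50000
  = 77.3000
  ≈ 77.300
X − T̂ = 83 − 77.300 = 5.700 → 5.70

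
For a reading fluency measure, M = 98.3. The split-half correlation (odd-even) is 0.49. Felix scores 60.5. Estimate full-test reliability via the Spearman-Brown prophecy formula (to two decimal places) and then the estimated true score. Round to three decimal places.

Spearman-Brown: ρ = 2r/(1 + r) = 2(0.49)/(1 + 0.49) = 0.980/1.49 = 0.6577 → 0.66
T̂ = 0.66(60.5) + 0.34(98.3) = 39.930 + 33.422 = 73.3520 → 73.352

73.352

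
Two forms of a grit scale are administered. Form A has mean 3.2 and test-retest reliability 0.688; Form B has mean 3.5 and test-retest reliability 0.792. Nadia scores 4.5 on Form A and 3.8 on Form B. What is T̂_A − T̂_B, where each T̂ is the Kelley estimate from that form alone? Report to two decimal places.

T̂_A = 0.688(4.5) + 0.312(3.2) = 4.0944
T̂_B = 0.792(3.8) + 0.208(3.5) = 3.7376
T̂_A − T̂_B = 0.3568

0.36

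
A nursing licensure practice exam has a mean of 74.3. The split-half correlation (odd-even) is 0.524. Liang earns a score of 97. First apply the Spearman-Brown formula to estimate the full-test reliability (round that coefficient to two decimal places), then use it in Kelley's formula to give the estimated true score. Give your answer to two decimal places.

89.96

Spearman-Brown: ρ = 2r/(1 + r) = 2(0.524)/(1 + 0.524) = 1.0480/1.524 = 0.6877 → 0.69
T̂ = ρX + (1 − ρ)μ
  = 0.69 × 97 + 0.31 × 74.3
  = 66.93 + 23.033
  = 89.963
  ≈ 89.96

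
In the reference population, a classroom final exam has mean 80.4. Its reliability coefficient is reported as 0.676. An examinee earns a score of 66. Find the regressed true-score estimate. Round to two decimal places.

T̂ = ρX + (1 − ρ)μ
  = 0.676 × 66 + 0.324 × 80.4
  = 44.616 + 26.0496
  = 70.666
  ≈ 70.67

70.67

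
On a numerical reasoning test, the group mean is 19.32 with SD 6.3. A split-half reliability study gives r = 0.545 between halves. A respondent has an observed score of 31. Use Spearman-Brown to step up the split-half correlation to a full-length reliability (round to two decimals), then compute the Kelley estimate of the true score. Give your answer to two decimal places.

27.61

Spearman-Brown: ρ = 2r/(1 + r) = 2(0.545)/(1 + 0.545) = 1.0900/1.545 = 0.7055 → 0.71
T̂ = ρX + (1 − ρ)μ
  = 0.71 × 31 + 0.29 × 19.32
  = 22.01 + 5.6028
  = 27.613
  ≈ 27.61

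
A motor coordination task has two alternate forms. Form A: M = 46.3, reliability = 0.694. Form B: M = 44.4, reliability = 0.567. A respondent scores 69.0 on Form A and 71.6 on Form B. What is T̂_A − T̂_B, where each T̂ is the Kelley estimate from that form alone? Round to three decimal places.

T̂_A = 0.694(69.0) + 0.306(46.3) = 62.05380
T̂_B = 0.567(71.6) + 0.433(44.4) = 59.82240
T̂_A − T̂_B = 2.23140

2.231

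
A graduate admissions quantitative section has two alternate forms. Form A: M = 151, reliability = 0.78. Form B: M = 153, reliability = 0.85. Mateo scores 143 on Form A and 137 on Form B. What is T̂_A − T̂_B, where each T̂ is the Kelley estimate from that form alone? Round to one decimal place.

5.4

T̂_A = 0.78(143) + 0.22(151) = 144.760
T̂_B = 0.85(137) + 0.15(153) = 139.400
T̂_A − T̂_B = 5.360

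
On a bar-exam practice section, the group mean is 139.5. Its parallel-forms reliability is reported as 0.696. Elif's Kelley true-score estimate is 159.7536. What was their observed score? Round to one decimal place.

168.6

T̂ = ρX + (1 − ρ)μ  ⇒  X = (T̂ − (1 − ρ)μ) / ρ
X = (159.7536 − 0.304 × 139.5) / 0.696 = (159.7536 − 42.4080) / 0.696 = 117.3456 / 0.696 = 168.600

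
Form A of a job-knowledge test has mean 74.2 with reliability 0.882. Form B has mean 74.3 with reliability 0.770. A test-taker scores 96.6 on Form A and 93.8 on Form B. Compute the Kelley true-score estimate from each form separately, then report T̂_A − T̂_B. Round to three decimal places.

4.642

T̂_A = 0.882(96.6) + 0.118(74.2) = 93.95680
T̂_B = 0.770(93.8) + 0.230(74.3) = 89.31500
T̂_A − T̂_B = 4.64180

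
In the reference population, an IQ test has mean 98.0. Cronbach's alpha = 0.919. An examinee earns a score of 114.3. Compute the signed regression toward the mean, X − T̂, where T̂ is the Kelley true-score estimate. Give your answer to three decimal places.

1.320

T̂ = ρX + (1 − ρ)μ
  = 0.919 × 114.3 + 0.081 × 98.0
  = 105.0417 + 7.9380
  = 112.97970
  ≈ 112.9797
X − T̂ = 114.3 − 112.9797 = 1.3203 → 1.320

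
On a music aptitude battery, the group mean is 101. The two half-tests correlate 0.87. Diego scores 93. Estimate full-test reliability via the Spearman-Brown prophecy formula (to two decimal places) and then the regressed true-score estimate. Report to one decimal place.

Spearman-Brown: ρ = 2r/(1 + r) = 2(0.87)/(1 + 0.87) = 1.740/1.87 = 0.9305 → 0.93
Weight the observed score by reliability and the mean by (1 − reliability): T̂ = 0.93·93 + 0.07·101 = 86.49 + 7.07 = 93.56.

93.6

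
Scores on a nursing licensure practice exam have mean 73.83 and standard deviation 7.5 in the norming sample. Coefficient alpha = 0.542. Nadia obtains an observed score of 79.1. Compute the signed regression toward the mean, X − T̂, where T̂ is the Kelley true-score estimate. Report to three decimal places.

Regress the observed score toward the mean by the unreliability: T̂ = 0.542·79.1 + 0.458·73.83 = 42.8722 + 33.81414 = 76.68634.
X − T̂ = 79.1 − 76.6863 = 2.4137 → 2.414

2.414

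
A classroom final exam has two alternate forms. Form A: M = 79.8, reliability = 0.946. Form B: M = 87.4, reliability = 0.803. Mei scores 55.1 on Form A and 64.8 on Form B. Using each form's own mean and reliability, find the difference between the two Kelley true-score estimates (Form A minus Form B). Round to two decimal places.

T̂_A = 0.946(55.1) + 0.054(79.8) = 56.4338
T̂_B = 0.803(64.8) + 0.197(87.4) = 69.2522
T̂_A − T̂_B = -12.8184

-12.82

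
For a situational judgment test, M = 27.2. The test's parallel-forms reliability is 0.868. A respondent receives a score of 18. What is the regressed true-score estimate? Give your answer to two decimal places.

19.21

Weight the observed score by reliability and the mean by (1 − reliability): T̂ = 0.868·18 + 0.132·27.2 = 15.624 + 3.5904 = 19.214.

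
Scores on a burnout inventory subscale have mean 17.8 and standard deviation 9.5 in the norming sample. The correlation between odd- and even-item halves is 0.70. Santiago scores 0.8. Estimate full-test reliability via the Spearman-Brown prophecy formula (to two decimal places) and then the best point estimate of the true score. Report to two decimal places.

Spearman-Brown: ρ = 2r/(1 + r) = 2(0.70)/(1 + 0.70) = 1.400/1.70 = 0.8235 → 0.82
Regress the observed score toward the mean by the unreliability: T̂ = 0.82·0.8 + 0.18·17.8 = 0.656 + 3.204 = 3.860.

3.86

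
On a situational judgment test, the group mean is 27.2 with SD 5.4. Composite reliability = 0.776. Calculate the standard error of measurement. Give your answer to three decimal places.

2.556

SEM = SD · √(1 − ρ) = 5.4 × √0.224 = 5.4 × 0.4733 = 2.5557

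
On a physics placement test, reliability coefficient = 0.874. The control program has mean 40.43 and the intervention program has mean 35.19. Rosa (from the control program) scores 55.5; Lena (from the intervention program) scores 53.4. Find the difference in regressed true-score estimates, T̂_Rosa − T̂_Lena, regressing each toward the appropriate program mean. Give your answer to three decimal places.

T̂_Rosa = 0.874(55.5) + 0.126(40.43) = 53.60118
T̂_Lena = 0.874(53.4) + 0.126(35.19) = 51.10554
Difference = 53.60118 − 51.10554 = 2.49564

2.496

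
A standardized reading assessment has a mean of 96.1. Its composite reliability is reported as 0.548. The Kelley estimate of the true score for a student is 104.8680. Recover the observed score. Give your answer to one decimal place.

T̂ = ρX + (1 − ρ)μ  ⇒  X = (T̂ − (1 − ρ)μ) / ρ
X = (104.8680 − 0.452 × 96.1) / 0.548 = (104.8680 − 43.4372) / 0.548 = 61.4308 / 0.548 = 112.100

112.1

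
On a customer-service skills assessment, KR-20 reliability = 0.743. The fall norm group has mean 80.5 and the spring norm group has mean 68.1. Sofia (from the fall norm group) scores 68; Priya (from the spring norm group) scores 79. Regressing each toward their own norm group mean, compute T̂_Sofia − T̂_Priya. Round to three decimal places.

-4.986

T̂_Sofia = 0.743(68) + 0.257(80.5) = 71.21250
T̂_Priya = 0.743(79) + 0.257(68.1) = 76.19870
Difference = 71.21250 − 76.19870 = -4.98620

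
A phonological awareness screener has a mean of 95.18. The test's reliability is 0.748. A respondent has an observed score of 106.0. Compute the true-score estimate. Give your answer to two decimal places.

103.27

Kelley's formula gives T̂ = 0.748·106.0 + 0.252·95.18 = 79.2880 + 23.98536 = 103.273.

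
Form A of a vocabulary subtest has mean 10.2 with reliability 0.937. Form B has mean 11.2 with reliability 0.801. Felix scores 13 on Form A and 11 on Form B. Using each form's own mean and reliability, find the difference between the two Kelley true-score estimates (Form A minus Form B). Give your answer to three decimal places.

1.784

T̂_A = 0.937(13) + 0.063(10.2) = 12.82360
T̂_B = 0.801(11) + 0.199(11.2) = 11.03980
T̂_A − T̂_B = 1.78380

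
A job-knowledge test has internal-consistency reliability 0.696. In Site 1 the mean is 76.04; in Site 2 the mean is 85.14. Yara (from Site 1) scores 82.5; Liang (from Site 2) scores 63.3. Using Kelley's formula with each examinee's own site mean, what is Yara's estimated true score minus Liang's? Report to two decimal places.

10.60

T̂_Yara = 0.696(82.5) + 0.304(76.04) = 80.5362
T̂_Liang = 0.696(63.3) + 0.304(85.14) = 69.9394
Difference = 80.5362 − 69.9394 = 10.5968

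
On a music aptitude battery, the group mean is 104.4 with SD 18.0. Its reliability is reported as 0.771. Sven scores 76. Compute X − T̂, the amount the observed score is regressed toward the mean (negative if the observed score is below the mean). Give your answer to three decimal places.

T̂ = 0.771(76) + 0.229(104.4) = 58.596 + 23.9076 = 82.50360 → 82.5036
X − T̂ = 76 − 82.5036 = -6.5036 → -6.504

-6.504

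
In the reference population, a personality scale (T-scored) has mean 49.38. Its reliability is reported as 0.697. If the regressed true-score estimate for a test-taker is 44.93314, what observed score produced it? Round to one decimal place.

43.0

T̂ = ρX + (1 − ρ)μ  ⇒  X = (T̂ − (1 − ρ)μ) / ρ
X = (44.93314 − 0.303 × 49.38) / 0.697 = (44.93314 − 14.96214) / 0.697 = 29.97100 / 0.697 = 43.000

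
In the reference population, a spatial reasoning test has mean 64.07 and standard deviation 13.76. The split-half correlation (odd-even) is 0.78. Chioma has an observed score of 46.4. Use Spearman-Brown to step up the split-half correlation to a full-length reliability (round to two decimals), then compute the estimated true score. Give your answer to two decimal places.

48.52

Spearman-Brown: ρ = 2r/(1 + r) = 2(0.78)/(1 + 0.78) = 1.560/1.78 = 0.8764 → 0.88
T̂ = 0.88(46.4) + 0.12(64.07) = 40.832 + 7.6884 = 48.520 → 48.52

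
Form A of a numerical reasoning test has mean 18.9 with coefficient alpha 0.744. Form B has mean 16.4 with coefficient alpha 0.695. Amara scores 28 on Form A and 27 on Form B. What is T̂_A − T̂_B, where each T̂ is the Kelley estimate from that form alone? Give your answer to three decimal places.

1.903

T̂_A = 0.744(28) + 0.256(18.9) = 25.67040
T̂_B = 0.695(27) + 0.305(16.4) = 23.76700
T̂_A − T̂_B = 1.90340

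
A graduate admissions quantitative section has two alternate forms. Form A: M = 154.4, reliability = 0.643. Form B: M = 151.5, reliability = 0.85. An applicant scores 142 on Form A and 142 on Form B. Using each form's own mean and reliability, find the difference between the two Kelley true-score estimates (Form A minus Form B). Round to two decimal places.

3.00

T̂_A = 0.643(142) + 0.357(154.4) = 146.4268
T̂_B = 0.85(142) + 0.15(151.5) = 143.4250
T̂_A − T̂_B = 3.0018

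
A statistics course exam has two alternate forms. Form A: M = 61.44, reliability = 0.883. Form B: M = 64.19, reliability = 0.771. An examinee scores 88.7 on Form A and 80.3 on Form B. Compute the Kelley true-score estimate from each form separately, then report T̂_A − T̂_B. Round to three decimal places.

8.900

T̂_A = 0.883(88.7) + 0.117(61.44) = 85.51058
T̂_B = 0.771(80.3) + 0.229(64.19) = 76.61081
T̂_A − T̂_B = 8.89977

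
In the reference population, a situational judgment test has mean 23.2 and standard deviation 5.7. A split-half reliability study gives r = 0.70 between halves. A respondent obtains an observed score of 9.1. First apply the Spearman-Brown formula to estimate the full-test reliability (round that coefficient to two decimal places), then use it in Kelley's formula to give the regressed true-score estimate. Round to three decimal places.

11.638

Spearman-Brown: ρ = 2r/(1 + r) = 2(0.70)/(1 + 0.70) = 1.400/1.70 = 0.8235 → 0.82
T̂ = 0.82(9.1) + 0.18(23.2) = 7.462 + 4.176 = 11.6380 → 11.638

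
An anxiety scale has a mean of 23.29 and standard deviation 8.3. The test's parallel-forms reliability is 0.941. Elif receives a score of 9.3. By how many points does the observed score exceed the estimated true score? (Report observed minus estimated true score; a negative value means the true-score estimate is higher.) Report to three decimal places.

-0.825

T̂ = ρX + (1 − ρ)μ
  = 0.941 × 9.3 + 0.059 × 23.29
  = 8.7513 + 1.37411
  = 10.12541
  ≈ 10.1254
X − T̂ = 9.3 − 10.1254 = -0.8254 → -0.825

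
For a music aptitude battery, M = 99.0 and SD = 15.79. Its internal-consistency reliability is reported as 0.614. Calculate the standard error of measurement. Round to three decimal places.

9.810

SEM = SD · √(1 − ρ) = 15.79 × √0.386 = 15.79 × 0.6213 = 9.8102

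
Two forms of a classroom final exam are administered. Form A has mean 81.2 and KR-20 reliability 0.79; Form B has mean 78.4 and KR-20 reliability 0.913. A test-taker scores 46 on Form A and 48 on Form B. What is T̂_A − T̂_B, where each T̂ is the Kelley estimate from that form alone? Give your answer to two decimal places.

T̂_A = 0.79(46) + 0.21(81.2) = 53.3920
T̂_B = 0.913(48) + 0.087(78.4) = 50.6448
T̂_A − T̂_B = 2.7472

2.75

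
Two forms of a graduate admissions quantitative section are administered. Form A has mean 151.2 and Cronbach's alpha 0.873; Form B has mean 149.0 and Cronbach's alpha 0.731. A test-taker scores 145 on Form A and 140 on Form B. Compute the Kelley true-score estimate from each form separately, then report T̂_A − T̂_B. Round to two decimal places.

3.37

T̂_A = 0.873(145) + 0.127(151.2) = 145.7874
T̂_B = 0.731(140) + 0.269(149.0) = 142.4210
T̂_A − T̂_B = 3.3664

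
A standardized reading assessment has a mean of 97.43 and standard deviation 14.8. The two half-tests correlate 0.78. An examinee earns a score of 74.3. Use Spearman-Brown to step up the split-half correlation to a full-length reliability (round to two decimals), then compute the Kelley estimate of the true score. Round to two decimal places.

Spearman-Brown: ρ = 2r/(1 + r) = 2(0.78)/(1 + 0.78) = 1.560/1.78 = 0.8764 → 0.88
T̂ = ρX + (1 − ρ)μ
  = 0.88 × 74.3 + 0.12 × 97.43
  = 65.384 + 11.6916
  = 77.076
  ≈ 77.08

77.08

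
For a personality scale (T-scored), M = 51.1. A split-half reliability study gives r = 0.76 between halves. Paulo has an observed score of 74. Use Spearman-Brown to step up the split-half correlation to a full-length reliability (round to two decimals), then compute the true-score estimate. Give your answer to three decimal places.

Spearman-Brown: ρ = 2r/(1 + r) = 2(0.76)/(1 + 0.76) = 1.520/1.76 = 0.8636 → 0.86
T̂ = 0.86(74) + 0.14(51.1) = 63.64 + 7.154 = 70.7940 → 70.794

70.794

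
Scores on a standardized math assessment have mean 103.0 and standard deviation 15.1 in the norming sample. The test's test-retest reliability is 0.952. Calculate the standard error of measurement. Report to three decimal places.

SEM = SD · √(1 − ρ) = 15.1 × √0.048 = 15.1 × 0.2191 = 3.3082

3.308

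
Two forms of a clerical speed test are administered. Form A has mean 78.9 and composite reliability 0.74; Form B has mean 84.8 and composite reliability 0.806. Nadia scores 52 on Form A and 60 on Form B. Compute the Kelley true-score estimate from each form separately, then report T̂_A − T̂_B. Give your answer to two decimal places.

-5.82

T̂_A = 0.74(52) + 0.26(78.9) = 58.9940
T̂_B = 0.806(60) + 0.194(84.8) = 64.8112
T̂_A − T̂_B = -5.8172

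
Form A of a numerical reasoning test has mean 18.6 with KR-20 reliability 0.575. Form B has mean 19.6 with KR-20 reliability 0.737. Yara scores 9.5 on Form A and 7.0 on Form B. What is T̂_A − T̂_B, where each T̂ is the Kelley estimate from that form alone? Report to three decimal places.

3.054

T̂_A = 0.575(9.5) + 0.425(18.6) = 13.36750
T̂_B = 0.737(7.0) + 0.263(19.6) = 10.31380
T̂_A − T̂_B = 3.05370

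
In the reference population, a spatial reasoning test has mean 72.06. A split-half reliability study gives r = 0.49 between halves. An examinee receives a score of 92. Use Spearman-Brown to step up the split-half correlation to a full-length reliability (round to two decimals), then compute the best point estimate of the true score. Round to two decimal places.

Spearman-Brown: ρ = 2r/(1 + r) = 2(0.49)/(1 + 0.49) = 0.980/1.49 = 0.6577 → 0.66
T̂ = ρX + (1 − ρ)μ
  = 0.66 × 92 + 0.34 × 72.06
  = 60.72 + 24.5004
  = 85.220
  ≈ 85.22

85.22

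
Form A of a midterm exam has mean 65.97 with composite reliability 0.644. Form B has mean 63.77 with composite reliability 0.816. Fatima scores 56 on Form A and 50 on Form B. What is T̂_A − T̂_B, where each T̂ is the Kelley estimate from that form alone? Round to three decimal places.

7.016

T̂_A = 0.644(56) + 0.356(65.97) = 59.54932
T̂_B = 0.816(50) + 0.184(63.77) = 52.53368
T̂_A − T̂_B = 7.01564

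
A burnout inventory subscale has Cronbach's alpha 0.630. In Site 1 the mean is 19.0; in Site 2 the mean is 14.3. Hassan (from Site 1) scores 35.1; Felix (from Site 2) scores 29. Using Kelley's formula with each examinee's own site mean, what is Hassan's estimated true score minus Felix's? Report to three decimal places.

T̂_Hassan = 0.630(35.1) + 0.370(19.0) = 29.14300
T̂_Felix = 0.630(29) + 0.370(14.3) = 23.56100
Difference = 29.14300 − 23.56100 = 5.58200

5.582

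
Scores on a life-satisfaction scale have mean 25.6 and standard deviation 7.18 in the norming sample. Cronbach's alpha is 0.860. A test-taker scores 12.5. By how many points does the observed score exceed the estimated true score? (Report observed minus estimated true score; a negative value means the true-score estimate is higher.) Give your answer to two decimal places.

T̂ = 0.860(12.5) + 0.140(25.6) = 10.7500 + 3.5840 = 14.3340 → 14.334
X − T̂ = 12.5 − 14.334 = -1.834 → -1.83

-1.83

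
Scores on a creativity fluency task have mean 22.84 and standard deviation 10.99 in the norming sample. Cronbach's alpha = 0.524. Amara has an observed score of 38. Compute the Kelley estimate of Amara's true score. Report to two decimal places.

T̂ = ρX + (1 − ρ)μ
  = 0.524 × 38 + 0.476 × 22.84
  = 19.912 + 10.87184
  = 30.784
  ≈ 30.78

30.78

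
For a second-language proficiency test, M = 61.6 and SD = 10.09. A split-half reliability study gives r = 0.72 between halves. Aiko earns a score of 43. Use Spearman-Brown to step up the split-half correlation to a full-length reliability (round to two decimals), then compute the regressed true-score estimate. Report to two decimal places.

45.98

Spearman-Brown: ρ = 2r/(1 + r) = 2(0.72)/(1 + 0.72) = 1.440/1.72 = 0.8372 → 0.84
T̂ = 0.84(43) + 0.16(61.6) = 36.12 + 9.856 = 45.976 → 45.98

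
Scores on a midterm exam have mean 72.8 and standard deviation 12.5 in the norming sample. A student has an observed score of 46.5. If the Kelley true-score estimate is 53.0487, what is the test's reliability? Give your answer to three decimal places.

T̂ = ρX + (1 − ρ)μ  ⇒  T̂ − μ = ρ(X − μ)
ρ = (T̂ − μ)/(X − μ) = (53.0487 − 72.8) / (46.5 − 72.8) = -19.7513 / -26.3 = 0.75100

0.751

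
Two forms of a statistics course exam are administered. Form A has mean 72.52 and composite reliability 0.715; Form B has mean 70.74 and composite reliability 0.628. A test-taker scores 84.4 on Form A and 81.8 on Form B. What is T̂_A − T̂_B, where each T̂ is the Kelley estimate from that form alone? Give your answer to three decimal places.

3.329

T̂_A = 0.715(84.4) + 0.285(72.52) = 81.01420
T̂_B = 0.628(81.8) + 0.372(70.74) = 77.68568
T̂_A − T̂_B = 3.32852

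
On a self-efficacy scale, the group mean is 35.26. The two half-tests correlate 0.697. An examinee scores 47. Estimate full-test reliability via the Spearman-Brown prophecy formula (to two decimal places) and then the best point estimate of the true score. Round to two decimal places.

Spearman-Brown: ρ = 2r/(1 + r) = 2(0.697)/(1 + 0.697) = 1.3940/1.697 = 0.8214 → 0.82
T̂ = 0.82(47) + 0.18(35.26) = 38.54 + 6.3468 = 44.887 → 44.89

44.89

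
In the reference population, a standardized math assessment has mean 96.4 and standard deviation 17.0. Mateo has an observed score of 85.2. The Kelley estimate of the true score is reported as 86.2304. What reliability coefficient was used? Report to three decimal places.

T̂ = ρX + (1 − ρ)μ  ⇒  T̂ − μ = ρ(X − μ)
ρ = (T̂ − μ)/(X − μ) = (86.2304 − 96.4) / (85.2 − 96.4) = -10.1696 / -11.2 = 0.90800

0.908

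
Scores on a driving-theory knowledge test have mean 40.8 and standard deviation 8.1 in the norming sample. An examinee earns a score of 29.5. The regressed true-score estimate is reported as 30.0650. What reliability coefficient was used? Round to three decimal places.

T̂ = ρX + (1 − ρ)μ  ⇒  T̂ − μ = ρ(X − μ)
ρ = (T̂ − μ)/(X − μ) = (30.0650 − 40.8) / (29.5 − 40.8) = -10.7350 / -11.3 = 0.95000

0.950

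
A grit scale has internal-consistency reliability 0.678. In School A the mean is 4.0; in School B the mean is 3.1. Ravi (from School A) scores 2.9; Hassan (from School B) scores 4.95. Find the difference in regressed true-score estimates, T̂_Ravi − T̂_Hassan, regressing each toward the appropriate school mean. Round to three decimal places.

T̂_Ravi = 0.678(2.9) + 0.322(4.0) = 3.25420
T̂_Hassan = 0.678(4.95) + 0.322(3.1) = 4.35430
Difference = 3.25420 − 4.35430 = -1.10010

-1.100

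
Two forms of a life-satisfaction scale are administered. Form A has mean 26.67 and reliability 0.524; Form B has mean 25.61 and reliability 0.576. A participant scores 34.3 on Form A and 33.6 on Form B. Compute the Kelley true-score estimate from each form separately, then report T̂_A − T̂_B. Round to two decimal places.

T̂_A = 0.524(34.3) + 0.476(26.67) = 30.6681
T̂_B = 0.576(33.6) + 0.424(25.61) = 30.2122
T̂_A − T̂_B = 0.4559

0.46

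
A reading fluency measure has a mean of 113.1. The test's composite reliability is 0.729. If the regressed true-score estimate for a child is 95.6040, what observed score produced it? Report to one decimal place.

T̂ = ρX + (1 − ρ)μ  ⇒  X = (T̂ − (1 − ρ)μ) / ρ
X = (95.6040 − 0.271 × 113.1) / 0.729 = (95.6040 − 30.6501) / 0.729 = 64.9539 / 0.729 = 89.100

89.1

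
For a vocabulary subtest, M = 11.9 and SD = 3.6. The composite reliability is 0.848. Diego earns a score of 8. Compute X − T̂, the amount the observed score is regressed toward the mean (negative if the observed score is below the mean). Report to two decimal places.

T̂ = 0.848(8) + 0.152(11.9) = 6.784 + 1.8088 = 8.5928 → 8.593
X − T̂ = 8 − 8.593 = -0.593 → -0.59

-0.59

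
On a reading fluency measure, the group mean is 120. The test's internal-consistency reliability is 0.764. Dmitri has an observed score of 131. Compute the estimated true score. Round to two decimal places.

T̂ = ρX + (1 − ρ)μ
  = 0.764 × 131 + 0.236 × 120
  = 100.084 + 28.320
  = 128.404
  ≈ 128.40

128.40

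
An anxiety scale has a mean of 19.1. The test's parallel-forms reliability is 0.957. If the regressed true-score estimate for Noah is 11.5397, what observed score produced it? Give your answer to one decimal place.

11.2

T̂ = ρX + (1 − ρ)μ  ⇒  X = (T̂ − (1 − ρ)μ) / ρ
X = (11.5397 − 0.043 × 19.1) / 0.957 = (11.5397 − 0.8213) / 0.957 = 10.7184 / 0.957 = 11.200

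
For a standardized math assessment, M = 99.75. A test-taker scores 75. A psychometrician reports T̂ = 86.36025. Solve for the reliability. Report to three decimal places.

0.541

T̂ = ρX + (1 − ρ)μ  ⇒  T̂ − μ = ρ(X − μ)
ρ = (T̂ − μ)/(X − μ) = (86.36025 − 99.75) / (75 − 99.75) = -13.38975 / -24.75 = 0.54100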